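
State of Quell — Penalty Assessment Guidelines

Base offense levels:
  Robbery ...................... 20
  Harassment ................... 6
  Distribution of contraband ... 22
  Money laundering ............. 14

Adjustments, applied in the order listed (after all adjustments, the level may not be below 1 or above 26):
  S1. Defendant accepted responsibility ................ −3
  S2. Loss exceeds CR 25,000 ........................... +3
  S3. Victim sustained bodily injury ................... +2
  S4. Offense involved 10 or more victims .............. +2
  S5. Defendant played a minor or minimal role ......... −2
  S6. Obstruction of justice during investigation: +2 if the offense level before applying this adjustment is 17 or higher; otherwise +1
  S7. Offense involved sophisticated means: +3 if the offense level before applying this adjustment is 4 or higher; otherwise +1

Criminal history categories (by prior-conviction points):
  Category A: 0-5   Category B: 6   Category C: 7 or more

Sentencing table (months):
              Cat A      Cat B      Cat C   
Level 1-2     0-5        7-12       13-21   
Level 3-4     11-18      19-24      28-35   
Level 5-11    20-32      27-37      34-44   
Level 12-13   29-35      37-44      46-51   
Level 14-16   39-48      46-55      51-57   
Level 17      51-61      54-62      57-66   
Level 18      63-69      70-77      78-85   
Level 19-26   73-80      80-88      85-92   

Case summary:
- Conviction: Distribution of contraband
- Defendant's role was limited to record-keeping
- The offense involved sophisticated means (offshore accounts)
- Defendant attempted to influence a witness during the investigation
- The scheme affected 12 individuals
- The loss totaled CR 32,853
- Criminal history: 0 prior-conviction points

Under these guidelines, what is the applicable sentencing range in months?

Base offense level for distribution of contraband: 22.
S2 applies: 22 + 3 = 25.
S3 does not apply.
S4 applies: 25 + 2 = 27.
S5 applies: 27 − 2 = 25.
S6 applies (level before this adjustment is 25 ≥ 17, so +2): 25 + 2 = 27.
S7 applies (level before this adjustment is 27 ≥ 4, so +3): 27 + 3 = 30.
Level 30 exceeds the maximum of 26; capped at 26.
Final offense level: 26.
Criminal history: 0 prior points → Category A (0-5).
Level 26 falls in the 19-26 band.
Grid: Level 19-26 × Category A = 73-80 months.

73-80 months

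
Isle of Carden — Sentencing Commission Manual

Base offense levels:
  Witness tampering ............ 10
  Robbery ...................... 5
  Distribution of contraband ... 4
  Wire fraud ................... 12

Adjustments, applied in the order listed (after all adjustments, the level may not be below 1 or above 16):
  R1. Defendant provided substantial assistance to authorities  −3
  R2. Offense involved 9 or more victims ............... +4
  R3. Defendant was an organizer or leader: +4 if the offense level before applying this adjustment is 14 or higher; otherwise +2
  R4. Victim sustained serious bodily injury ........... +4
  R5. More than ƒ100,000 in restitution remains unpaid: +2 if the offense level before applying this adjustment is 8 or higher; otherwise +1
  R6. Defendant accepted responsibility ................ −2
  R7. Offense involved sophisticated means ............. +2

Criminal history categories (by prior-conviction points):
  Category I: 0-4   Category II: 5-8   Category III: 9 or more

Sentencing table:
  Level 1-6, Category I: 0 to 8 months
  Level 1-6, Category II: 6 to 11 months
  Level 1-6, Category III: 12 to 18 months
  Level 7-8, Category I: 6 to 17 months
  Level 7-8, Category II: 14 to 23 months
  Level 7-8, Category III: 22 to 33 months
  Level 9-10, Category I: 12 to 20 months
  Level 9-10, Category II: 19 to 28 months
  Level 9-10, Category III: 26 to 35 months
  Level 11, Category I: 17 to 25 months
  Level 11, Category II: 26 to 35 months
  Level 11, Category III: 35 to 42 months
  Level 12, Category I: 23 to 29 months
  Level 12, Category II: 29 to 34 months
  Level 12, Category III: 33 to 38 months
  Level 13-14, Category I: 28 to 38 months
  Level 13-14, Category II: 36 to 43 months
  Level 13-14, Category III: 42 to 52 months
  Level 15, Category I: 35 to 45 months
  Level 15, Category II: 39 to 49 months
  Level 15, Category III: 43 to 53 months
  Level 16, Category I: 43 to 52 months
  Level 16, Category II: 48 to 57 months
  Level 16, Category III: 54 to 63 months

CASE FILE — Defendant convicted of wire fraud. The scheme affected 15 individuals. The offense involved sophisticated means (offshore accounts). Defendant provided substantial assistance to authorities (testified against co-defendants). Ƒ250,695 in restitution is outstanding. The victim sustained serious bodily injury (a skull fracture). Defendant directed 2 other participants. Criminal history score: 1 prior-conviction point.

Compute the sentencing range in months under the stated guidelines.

Base offense level for wire fraud: 12.
R1 applies: 12 − 3 = 9.
R2 applies: 9 + 4 = 13.
R3 applies (level before this adjustment is 13 < 14, so +2): 13 + 2 = 15.
R4 applies: 15 + 4 = 19.
R5 applies (level before this adjustment is 19 ≥ 8, so +2): 19 + 2 = 21.
R6 does not apply.
R7 applies: 21 + 2 = 23.
Level 23 exceeds the maximum of 16; capped at 16.
Final offense level: 16.
Criminal history: 1 prior point → Category I (0-4).
Level 16 falls in the 16 band.
Grid: Level 16 × Category I = 43-52 months.

43-52 months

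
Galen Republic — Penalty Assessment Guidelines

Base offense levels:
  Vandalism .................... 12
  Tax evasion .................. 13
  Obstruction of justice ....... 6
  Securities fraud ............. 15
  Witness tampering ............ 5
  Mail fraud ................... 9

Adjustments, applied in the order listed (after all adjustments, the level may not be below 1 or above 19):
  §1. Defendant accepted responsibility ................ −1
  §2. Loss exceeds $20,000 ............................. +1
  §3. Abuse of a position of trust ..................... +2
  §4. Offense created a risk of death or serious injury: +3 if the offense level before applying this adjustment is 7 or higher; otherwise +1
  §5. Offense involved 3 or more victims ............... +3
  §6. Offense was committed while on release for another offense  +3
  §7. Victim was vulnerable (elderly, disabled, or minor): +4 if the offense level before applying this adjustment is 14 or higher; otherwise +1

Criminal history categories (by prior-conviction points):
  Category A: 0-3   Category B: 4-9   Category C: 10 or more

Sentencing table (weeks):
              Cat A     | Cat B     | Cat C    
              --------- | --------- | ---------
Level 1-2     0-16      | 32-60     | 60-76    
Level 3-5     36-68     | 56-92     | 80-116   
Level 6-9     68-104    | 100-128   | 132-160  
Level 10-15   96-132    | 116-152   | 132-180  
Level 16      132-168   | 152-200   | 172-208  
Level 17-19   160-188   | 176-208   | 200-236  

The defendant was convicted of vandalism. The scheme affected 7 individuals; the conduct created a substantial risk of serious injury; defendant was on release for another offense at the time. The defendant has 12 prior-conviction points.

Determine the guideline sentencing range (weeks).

200-236 weeks

Base offense level for vandalism: 12.
§1 does not apply.
§3 does not apply.
§4 applies (level before this adjustment is 12 ≥ 7, so +3): 12 + 3 = 15.
§5 applies: 15 + 3 = 18.
§6 applies: 18 + 3 = 21.
Level 21 exceeds the maximum of 19; capped at 19.
Final offense level: 19.
Criminal history: 12 prior points → Category C (10+).
Level 19 falls in the 17-19 band.
Grid: Level 17-19 × Category C = 200-236 weeks.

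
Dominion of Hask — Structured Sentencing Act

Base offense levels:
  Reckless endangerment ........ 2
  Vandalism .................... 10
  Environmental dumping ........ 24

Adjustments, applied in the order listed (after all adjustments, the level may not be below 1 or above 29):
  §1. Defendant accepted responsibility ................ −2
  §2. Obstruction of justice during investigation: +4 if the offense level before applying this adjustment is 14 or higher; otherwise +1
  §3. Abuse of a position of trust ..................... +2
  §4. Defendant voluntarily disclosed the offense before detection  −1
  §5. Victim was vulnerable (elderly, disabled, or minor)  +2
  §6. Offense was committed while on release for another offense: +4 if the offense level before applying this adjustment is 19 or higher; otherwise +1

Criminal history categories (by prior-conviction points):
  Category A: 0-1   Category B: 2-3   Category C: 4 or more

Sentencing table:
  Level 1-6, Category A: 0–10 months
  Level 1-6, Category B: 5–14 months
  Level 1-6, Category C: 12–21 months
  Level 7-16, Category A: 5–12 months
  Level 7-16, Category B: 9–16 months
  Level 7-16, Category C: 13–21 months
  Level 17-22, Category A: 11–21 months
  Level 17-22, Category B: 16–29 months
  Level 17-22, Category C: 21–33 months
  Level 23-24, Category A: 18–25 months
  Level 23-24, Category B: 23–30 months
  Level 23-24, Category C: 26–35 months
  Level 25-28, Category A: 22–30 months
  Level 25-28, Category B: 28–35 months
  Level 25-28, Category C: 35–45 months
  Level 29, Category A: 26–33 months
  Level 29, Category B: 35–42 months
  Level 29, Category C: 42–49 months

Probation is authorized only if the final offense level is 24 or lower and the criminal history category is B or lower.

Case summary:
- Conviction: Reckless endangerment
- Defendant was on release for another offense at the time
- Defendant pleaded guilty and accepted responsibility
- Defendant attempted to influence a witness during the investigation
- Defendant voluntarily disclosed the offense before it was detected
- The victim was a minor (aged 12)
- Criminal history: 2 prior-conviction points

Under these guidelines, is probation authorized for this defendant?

Base offense level for reckless endangerment: 2.
§1 applies: 2 − 2 = 0.
§2 applies (level before this adjustment is 0 < 14, so +1): 0 + 1 = 1.
§3 does not apply.
§4 applies: 1 − 1 = 0.
§5 applies: 0 + 2 = 2.
§6 applies (level before this adjustment is 2 < 19, so +1): 2 + 1 = 3.
Final offense level: 3.
Criminal history: 2 prior points → Category B (2-3).
Level 3 falls in the 1-6 band.
Grid: Level 1-6 × Category B = 5-14 months.
Probation check: level 3 ≤ 24 and category B ≤ B → eligible.

Yes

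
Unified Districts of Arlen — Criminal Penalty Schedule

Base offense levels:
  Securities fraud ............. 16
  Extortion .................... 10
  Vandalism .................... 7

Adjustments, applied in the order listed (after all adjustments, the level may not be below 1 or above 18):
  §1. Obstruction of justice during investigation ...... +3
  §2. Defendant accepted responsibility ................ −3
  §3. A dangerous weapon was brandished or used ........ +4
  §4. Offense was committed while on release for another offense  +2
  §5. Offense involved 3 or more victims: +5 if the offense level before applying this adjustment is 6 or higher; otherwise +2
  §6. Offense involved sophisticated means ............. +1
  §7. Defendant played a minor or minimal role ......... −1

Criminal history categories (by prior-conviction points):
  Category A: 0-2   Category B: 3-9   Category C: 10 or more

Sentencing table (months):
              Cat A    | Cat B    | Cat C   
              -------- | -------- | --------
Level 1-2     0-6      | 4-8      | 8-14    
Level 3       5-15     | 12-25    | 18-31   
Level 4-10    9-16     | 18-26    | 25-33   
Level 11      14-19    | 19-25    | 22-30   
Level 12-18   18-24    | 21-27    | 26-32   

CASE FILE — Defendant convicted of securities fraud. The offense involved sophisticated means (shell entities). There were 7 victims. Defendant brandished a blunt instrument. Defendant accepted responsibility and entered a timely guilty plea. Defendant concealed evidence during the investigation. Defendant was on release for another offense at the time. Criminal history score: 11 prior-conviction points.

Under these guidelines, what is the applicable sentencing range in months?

Base offense level for securities fraud: 16.
§1 applies: 16 + 3 = 19.
§2 applies: 19 − 3 = 16.
§3 applies: 16 + 4 = 20.
§4 applies: 20 + 2 = 22.
§5 applies (level before this adjustment is 22 ≥ 6, so +5): 22 + 5 = 27.
§6 applies: 27 + 1 = 28.
Level 28 exceeds the maximum of 18; capped at 18.
Final offense level: 18.
Criminal history: 11 prior points → Category C (10+).
Level 18 falls in the 12-18 band.
Grid: Level 12-18 × Category C = 26-32 months.

26-32 months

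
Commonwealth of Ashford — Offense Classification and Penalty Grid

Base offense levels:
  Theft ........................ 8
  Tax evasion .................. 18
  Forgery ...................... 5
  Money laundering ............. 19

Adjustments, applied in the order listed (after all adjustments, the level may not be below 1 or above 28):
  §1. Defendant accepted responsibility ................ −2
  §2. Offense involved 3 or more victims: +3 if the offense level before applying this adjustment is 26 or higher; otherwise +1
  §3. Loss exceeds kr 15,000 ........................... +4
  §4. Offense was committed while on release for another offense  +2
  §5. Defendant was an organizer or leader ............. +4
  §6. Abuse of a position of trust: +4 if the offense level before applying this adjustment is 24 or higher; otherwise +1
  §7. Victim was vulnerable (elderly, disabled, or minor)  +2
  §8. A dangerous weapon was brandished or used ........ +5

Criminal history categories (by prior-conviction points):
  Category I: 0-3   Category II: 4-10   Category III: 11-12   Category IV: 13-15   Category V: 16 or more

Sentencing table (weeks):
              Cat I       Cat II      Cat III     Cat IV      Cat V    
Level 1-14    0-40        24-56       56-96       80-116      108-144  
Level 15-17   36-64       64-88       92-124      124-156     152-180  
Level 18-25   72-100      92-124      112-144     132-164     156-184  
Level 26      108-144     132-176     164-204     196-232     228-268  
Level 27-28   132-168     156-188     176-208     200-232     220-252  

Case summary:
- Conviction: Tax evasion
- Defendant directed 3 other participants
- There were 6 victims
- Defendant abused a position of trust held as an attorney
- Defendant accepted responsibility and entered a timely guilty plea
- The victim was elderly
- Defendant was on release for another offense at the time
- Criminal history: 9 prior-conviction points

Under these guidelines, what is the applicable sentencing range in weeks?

Base offense level for tax evasion: 18.
§1 applies: 18 − 2 = 16.
§2 applies (level before this adjustment is 16 < 26, so +1): 16 + 1 = 17.
§4 applies: 17 + 2 = 19.
§5 applies: 19 + 4 = 23.
§6 applies (level before this adjustment is 23 < 24, so +1): 23 + 1 = 24.
§7 applies: 24 + 2 = 26.
§8 does not apply.
Final offense level: 26.
Criminal history: 9 prior points → Category II (4-10).
Level 26 falls in the 26 band.
Grid: Level 26 × Category II = 132-176 weeks.

132-176 weeks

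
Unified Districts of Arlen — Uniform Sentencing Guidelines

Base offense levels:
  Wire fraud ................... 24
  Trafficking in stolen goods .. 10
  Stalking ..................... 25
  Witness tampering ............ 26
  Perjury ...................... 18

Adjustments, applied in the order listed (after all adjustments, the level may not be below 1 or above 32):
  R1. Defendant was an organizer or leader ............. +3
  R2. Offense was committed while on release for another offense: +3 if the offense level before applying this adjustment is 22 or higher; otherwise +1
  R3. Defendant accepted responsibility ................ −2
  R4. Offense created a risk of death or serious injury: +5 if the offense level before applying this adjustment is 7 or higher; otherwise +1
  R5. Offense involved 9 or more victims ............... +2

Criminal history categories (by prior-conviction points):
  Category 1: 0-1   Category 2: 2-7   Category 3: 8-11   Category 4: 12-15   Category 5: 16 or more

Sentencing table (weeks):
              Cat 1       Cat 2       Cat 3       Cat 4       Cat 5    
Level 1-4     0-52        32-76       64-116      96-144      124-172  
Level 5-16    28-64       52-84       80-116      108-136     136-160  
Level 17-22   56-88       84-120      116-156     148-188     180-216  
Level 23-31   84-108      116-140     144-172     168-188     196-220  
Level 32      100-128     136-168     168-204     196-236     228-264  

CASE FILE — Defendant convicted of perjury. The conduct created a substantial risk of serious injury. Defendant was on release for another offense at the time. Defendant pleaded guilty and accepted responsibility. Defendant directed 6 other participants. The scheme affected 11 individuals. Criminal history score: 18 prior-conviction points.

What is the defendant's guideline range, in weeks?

196-220 weeks

Base offense level for perjury: 18.
R1 applies: 18 + 3 = 21.
R2 applies (level before this adjustment is 21 < 22, so +1): 21 + 1 = 22.
R3 applies: 22 − 2 = 20.
R4 applies (level before this adjustment is 20 ≥ 7, so +5): 20 + 5 = 25.
R5 applies: 25 + 2 = 27.
Final offense level: 27.
Criminal history: 18 prior points → Category 5 (16+).
Level 27 falls in the 23-31 band.
Grid: Level 23-31 × Category 5 = 196-220 weeks.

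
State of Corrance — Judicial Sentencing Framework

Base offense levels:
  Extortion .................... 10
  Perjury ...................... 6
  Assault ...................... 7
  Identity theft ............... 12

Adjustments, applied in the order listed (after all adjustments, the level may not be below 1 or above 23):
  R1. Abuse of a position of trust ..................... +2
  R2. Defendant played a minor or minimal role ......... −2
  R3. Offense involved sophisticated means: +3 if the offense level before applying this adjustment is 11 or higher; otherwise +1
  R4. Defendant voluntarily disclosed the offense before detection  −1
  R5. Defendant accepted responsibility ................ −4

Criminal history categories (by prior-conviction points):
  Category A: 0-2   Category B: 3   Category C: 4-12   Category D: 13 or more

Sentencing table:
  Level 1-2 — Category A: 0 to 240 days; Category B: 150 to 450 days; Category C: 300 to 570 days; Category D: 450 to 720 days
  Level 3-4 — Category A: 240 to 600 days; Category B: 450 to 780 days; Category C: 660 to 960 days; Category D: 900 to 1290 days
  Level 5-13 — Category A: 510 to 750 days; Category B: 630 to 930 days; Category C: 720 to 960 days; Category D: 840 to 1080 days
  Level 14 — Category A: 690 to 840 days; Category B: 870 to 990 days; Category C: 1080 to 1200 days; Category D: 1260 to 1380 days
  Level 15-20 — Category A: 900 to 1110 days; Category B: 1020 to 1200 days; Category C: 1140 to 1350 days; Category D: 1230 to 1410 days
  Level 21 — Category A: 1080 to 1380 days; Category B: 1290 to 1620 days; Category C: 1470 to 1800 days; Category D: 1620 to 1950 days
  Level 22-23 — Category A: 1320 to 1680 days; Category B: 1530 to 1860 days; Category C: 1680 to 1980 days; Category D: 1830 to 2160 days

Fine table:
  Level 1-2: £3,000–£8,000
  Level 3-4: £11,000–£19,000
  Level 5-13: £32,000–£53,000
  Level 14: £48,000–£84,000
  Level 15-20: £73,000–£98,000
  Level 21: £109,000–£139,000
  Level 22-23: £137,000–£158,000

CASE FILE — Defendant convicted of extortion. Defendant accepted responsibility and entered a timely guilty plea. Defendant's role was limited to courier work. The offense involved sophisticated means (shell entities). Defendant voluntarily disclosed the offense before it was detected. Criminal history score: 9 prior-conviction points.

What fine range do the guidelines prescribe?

£11,000–£19,000

Base offense level for extortion: 10.
R2 applies: 10 − 2 = 8.
R3 applies (level before this adjustment is 8 < 11, so +1): 8 + 1 = 9.
R4 applies: 9 − 1 = 8.
R5 applies: 8 − 4 = 4.
Final offense level: 4.
Level 4 falls in the 3-4 band.
Fine table: Level 3-4 → £11,000–£19,000.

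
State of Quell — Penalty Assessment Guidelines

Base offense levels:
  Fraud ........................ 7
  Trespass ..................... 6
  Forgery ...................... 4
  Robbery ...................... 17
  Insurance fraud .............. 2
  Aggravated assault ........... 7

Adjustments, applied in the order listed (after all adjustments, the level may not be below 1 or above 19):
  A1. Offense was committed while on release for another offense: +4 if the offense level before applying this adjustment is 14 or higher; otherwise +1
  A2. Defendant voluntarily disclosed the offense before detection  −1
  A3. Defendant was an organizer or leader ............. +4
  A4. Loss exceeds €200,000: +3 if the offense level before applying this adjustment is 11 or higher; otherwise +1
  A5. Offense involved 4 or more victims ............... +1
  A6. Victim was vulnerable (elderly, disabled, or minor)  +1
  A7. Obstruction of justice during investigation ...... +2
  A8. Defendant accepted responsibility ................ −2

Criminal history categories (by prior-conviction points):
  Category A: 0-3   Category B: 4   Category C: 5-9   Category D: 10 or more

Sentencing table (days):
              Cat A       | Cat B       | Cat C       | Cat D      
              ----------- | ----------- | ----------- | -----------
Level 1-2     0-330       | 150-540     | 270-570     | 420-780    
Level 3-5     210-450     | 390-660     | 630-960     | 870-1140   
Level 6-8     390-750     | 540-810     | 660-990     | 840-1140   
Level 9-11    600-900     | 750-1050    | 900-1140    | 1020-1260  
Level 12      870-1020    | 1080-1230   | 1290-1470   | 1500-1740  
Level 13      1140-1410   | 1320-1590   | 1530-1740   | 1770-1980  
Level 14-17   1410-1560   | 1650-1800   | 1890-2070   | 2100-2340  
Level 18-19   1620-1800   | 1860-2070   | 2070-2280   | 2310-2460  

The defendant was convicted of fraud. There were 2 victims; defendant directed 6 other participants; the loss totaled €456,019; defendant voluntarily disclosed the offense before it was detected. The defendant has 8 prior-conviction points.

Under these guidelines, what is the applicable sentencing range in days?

Base offense level for fraud: 7.
A1 does not apply.
A2 applies: 7 − 1 = 6.
A3 applies: 6 + 4 = 10.
A4 applies (level before this adjustment is 10 < 11, so +1): 10 + 1 = 11.
A6 does not apply.
A8 does not apply.
Final offense level: 11.
Criminal history: 8 prior points → Category C (5-9).
Level 11 falls in the 9-11 band.
Grid: Level 9-11 × Category C = 900-1140 days.

900-1140 days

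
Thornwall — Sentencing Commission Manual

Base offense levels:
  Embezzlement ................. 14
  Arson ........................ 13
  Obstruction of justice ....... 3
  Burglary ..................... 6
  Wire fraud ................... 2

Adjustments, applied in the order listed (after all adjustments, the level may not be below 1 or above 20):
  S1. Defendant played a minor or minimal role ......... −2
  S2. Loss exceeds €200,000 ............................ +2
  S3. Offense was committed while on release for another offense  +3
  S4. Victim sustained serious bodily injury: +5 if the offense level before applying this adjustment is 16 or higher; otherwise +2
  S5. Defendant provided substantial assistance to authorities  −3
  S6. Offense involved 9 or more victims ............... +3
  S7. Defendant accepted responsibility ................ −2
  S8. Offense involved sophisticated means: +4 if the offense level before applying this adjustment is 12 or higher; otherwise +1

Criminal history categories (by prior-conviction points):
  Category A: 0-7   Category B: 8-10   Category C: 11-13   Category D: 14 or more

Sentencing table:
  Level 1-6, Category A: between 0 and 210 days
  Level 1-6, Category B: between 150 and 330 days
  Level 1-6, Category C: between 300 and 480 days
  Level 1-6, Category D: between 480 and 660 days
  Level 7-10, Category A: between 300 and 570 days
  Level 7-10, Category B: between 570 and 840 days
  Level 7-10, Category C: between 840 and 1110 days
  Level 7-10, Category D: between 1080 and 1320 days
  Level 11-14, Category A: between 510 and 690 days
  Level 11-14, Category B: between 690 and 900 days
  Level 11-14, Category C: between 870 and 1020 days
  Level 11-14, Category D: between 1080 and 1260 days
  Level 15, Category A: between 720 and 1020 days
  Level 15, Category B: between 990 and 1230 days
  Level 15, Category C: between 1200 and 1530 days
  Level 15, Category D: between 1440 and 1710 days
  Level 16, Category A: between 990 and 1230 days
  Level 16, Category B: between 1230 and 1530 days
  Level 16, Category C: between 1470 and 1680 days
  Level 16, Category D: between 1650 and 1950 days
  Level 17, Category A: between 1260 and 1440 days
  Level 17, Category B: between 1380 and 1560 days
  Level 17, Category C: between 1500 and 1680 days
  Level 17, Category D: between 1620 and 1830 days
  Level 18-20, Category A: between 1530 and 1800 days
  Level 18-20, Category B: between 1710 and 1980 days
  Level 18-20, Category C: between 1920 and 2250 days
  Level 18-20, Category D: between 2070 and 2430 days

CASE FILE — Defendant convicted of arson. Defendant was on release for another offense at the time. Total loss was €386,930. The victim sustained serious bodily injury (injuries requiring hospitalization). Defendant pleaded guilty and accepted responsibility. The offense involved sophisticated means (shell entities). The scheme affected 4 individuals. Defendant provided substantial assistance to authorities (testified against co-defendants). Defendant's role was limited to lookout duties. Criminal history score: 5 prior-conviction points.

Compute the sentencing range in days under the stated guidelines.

Base offense level for arson: 13.
S1 applies: 13 − 2 = 11.
S2 applies: 11 + 2 = 13.
S3 applies: 13 + 3 = 16.
S4 applies (level before this adjustment is 16 ≥ 16, so +5): 16 + 5 = 21.
S5 applies: 21 − 3 = 18.
S7 applies: 18 − 2 = 16.
S8 applies (level before this adjustment is 16 ≥ 12, so +4): 16 + 4 = 20.
Final offense level: 20.
Criminal history: 5 prior points → Category A (0-7).
Level 20 falls in the 18-20 band.
Grid: Level 18-20 × Category A = 1530-1800 days.

1530-1800 days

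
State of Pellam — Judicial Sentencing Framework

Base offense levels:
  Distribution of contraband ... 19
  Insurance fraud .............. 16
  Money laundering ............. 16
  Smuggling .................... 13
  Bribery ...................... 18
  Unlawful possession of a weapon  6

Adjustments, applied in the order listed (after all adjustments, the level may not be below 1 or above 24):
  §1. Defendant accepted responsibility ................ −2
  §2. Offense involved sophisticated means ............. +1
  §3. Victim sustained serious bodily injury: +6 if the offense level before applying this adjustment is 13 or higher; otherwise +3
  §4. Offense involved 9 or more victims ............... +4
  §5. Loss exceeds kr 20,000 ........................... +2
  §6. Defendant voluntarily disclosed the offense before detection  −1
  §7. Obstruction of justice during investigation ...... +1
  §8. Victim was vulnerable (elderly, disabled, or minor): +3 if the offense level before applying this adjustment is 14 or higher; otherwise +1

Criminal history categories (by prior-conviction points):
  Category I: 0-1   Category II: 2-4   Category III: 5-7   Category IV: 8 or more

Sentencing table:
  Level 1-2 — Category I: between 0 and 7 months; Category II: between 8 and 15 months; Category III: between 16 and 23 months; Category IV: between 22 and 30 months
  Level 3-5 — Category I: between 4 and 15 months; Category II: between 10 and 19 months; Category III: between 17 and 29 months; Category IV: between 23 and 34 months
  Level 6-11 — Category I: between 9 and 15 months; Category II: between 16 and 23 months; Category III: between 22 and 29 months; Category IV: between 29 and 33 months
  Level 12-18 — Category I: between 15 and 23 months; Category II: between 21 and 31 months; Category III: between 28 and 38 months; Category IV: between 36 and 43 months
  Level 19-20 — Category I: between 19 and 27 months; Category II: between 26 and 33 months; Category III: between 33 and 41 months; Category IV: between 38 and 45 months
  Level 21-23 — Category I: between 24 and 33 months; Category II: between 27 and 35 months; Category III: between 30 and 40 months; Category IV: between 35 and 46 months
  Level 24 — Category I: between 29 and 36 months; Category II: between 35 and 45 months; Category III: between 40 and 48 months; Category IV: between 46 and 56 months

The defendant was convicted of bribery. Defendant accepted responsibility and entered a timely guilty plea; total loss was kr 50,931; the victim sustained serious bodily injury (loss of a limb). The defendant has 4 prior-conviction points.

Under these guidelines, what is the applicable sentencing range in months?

Base offense level for bribery: 18.
§1 applies: 18 − 2 = 16.
§3 applies (level before this adjustment is 16 ≥ 13, so +6): 16 + 6 = 22.
§5 applies: 22 + 2 = 24.
Final offense level: 24.
Criminal history: 4 prior points → Category II (2-4).
Level 24 falls in the 24 band.
Grid: Level 24 × Category II = 35-45 months.

35-45 months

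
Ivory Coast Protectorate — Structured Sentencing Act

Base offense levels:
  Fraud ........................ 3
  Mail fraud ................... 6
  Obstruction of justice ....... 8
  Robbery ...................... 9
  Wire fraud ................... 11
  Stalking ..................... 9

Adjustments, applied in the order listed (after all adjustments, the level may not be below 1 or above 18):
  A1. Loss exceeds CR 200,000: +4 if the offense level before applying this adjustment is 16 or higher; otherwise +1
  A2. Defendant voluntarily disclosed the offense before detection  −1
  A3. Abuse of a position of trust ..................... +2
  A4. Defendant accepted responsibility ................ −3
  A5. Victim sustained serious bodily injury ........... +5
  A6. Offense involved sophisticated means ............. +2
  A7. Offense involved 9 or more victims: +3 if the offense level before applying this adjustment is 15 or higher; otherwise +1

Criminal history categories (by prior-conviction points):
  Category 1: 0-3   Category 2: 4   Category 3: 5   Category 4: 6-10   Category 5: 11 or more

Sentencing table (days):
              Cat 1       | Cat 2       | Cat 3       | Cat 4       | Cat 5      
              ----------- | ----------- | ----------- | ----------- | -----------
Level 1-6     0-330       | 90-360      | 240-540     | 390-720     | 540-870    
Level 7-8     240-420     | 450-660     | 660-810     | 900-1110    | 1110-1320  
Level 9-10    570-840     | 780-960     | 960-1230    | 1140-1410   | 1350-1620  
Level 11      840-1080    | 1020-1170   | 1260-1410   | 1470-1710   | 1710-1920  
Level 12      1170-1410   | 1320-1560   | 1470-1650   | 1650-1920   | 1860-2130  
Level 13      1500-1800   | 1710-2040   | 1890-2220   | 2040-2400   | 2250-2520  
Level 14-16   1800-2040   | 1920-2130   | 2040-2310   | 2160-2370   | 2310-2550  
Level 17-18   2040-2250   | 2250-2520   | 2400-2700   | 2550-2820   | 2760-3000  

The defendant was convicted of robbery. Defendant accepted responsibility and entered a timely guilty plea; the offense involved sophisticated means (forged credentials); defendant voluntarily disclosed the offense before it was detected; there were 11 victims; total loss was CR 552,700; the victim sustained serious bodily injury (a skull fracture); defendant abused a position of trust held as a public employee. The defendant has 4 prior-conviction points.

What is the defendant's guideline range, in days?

2250-2520 days

Base offense level for robbery: 9.
A1 applies (level before this adjustment is 9 < 16, so +1): 9 + 1 = 10.
A2 applies: 10 − 1 = 9.
A3 applies: 9 + 2 = 11.
A4 applies: 11 − 3 = 8.
A5 applies: 8 + 5 = 13.
A6 applies: 13 + 2 = 15.
A7 applies (level before this adjustment is 15 ≥ 15, so +3): 15 + 3 = 18.
Final offense level: 18.
Criminal history: 4 prior points → Category 2 (4).
Level 18 falls in the 17-18 band.
Grid: Level 17-18 × Category 2 = 2250-2520 days.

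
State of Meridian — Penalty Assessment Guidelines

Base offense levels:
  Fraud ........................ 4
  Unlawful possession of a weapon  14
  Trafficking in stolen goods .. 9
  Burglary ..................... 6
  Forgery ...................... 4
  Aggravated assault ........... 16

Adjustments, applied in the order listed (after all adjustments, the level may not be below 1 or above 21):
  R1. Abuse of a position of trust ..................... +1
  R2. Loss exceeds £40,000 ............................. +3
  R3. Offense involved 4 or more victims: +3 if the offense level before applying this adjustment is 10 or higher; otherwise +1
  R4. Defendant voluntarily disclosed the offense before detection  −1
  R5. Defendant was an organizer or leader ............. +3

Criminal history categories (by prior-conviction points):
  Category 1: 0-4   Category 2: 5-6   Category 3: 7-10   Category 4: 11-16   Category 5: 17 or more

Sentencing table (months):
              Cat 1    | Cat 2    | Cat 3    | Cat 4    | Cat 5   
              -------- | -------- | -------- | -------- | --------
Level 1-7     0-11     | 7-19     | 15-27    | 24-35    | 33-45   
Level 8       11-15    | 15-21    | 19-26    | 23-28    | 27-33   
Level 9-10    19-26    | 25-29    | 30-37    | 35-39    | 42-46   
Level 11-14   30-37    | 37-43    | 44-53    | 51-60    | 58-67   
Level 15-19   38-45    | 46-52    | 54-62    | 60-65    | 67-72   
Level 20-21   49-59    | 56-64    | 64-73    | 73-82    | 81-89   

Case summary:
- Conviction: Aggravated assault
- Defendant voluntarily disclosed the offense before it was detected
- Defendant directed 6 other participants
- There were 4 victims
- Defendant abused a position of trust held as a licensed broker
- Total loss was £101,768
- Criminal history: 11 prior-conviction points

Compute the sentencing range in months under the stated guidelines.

73-82 months

Base offense level for aggravated assault: 16.
R1 applies: 16 + 1 = 17.
R2 applies: 17 + 3 = 20.
R3 applies (level before this adjustment is 20 ≥ 10, so +3): 20 + 3 = 23.
R4 applies: 23 − 1 = 22.
R5 applies: 22 + 3 = 25.
Level 25 exceeds the maximum of 21; capped at 21.
Final offense level: 21.
Criminal history: 11 prior points → Category 4 (11-16).
Level 21 falls in the 20-21 band.
Grid: Level 20-21 × Category 4 = 73-82 months.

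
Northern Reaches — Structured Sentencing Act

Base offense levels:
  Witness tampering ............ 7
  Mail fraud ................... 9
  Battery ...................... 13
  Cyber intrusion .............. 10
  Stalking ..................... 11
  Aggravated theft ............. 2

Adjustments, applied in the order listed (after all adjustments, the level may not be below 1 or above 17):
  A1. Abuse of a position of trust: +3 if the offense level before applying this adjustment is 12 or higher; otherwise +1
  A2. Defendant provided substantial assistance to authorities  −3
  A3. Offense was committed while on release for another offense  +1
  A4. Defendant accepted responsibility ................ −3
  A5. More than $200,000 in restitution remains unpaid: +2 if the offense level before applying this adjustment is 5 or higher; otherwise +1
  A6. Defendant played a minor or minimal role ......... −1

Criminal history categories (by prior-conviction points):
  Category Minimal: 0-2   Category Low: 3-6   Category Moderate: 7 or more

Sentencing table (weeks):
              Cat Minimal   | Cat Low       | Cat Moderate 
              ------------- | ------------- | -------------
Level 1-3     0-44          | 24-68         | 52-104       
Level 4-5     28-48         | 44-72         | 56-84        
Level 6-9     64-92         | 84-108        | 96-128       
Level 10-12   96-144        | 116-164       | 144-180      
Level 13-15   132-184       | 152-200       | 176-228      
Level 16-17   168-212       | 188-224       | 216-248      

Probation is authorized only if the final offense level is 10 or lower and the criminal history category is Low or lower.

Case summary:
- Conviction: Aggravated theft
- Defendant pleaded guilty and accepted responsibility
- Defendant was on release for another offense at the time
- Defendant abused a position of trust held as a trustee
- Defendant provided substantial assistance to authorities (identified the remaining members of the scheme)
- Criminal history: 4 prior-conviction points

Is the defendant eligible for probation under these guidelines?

Base offense level for aggravated theft: 2.
A1 applies (level before this adjustment is 2 < 12, so +1): 2 + 1 = 3.
A2 applies: 3 − 3 = 0.
A3 applies: 0 + 1 = 1.
A4 applies: 1 − 3 = -2.
A5 does not apply.
A6 does not apply.
Level -2 is below the minimum of 1; floored at 1.
Final offense level: 1.
Criminal history: 4 prior points → Category Low (3-6).
Level 1 falls in the 1-3 band.
Grid: Level 1-3 × Category Low = 24-68 weeks.
Probation check: level 1 ≤ 10 and category Low ≤ Low → eligible.

Yes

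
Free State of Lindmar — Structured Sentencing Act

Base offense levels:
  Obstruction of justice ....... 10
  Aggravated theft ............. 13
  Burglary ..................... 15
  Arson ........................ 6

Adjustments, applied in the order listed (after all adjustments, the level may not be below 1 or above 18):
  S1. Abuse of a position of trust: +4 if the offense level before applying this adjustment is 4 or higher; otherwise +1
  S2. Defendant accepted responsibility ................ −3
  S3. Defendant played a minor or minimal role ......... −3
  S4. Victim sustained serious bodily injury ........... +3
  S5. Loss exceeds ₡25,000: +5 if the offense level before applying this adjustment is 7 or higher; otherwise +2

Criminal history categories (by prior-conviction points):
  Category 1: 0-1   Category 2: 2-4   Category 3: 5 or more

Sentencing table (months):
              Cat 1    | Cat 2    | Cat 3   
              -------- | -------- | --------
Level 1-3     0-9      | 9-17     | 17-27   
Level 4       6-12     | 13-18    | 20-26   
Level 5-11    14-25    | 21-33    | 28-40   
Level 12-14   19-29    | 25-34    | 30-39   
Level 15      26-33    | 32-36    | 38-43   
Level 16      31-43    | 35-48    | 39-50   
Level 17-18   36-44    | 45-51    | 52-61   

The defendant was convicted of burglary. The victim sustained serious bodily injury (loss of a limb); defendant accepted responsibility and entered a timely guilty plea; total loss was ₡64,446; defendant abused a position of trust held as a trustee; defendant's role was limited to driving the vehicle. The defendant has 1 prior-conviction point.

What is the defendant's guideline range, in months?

36-44 months

Base offense level for burglary: 15.
S1 applies (level before this adjustment is 15 ≥ 4, so +4): 15 + 4 = 19.
S2 applies: 19 − 3 = 16.
S3 applies: 16 − 3 = 13.
S4 applies: 13 + 3 = 16.
S5 applies (level before this adjustment is 16 ≥ 7, so +5): 16 + 5 = 21.
Level 21 exceeds the maximum of 18; capped at 18.
Final offense level: 18.
Criminal history: 1 prior point → Category 1 (0-1).
Level 18 falls in the 17-18 band.
Grid: Level 17-18 × Category 1 = 36-44 months.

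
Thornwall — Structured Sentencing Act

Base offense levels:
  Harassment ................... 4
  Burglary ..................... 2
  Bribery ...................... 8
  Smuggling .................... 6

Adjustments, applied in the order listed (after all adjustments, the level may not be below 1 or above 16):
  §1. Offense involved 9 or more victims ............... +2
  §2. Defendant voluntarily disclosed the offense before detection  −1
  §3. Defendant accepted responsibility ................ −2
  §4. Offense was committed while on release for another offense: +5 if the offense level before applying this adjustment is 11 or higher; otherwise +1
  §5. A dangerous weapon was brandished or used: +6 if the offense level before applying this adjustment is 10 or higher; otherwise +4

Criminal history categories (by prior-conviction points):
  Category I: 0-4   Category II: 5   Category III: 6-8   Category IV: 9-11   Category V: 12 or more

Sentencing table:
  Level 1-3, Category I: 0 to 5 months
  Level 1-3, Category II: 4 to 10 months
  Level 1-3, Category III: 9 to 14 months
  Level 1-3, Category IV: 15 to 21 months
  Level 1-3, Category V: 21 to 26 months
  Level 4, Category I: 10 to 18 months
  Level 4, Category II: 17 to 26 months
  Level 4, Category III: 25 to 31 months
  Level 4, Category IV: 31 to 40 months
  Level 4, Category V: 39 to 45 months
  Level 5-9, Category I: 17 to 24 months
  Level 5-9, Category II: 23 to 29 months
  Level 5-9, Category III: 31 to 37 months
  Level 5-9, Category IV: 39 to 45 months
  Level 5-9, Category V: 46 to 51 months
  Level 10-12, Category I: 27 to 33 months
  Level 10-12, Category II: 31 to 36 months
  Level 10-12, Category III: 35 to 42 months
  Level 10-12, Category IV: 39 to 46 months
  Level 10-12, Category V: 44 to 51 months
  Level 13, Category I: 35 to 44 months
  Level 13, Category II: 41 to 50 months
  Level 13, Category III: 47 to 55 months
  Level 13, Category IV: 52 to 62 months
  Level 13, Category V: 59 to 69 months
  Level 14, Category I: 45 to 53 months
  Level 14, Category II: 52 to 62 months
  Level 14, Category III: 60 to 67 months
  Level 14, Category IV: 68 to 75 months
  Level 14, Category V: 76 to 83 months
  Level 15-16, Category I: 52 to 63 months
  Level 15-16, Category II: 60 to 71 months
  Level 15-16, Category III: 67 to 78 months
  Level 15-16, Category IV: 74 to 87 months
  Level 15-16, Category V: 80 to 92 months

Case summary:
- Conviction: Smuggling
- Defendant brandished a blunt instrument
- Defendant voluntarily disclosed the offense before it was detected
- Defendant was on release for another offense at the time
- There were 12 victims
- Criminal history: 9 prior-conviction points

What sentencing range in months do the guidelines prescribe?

39-46 months

Base offense level for smuggling: 6.
§1 applies: 6 + 2 = 8.
§2 applies: 8 − 1 = 7.
§4 applies (level before this adjustment is 7 < 11, so +1): 7 + 1 = 8.
§5 applies (level before this adjustment is 8 < 10, so +4): 8 + 4 = 12.
Final offense level: 12.
Criminal history: 9 prior points → Category IV (9-11).
Level 12 falls in the 10-12 band.
Grid: Level 10-12 × Category IV = 39-46 months.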